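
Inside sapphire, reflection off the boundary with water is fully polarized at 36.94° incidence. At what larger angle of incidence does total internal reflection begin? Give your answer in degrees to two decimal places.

tan θ_B = n₂/n₁ = tan 36.94° = 0.7519.
Total internal reflection: sin θ_c = n₂/n₁ = 0.7519.
θ_c = arcsin(0.7519) = 48.76°.

θ_c ≈ 48.76°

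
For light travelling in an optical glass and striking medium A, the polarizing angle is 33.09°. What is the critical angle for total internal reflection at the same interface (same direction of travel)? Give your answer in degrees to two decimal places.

θ_c ≈ 40.67°

n₂/n₁ = tan 33.09° = 0.6516; the critical angle satisfies sin θ_c = n₂/n₁.
θ_c = arcsin(0.6516) = 40.67°.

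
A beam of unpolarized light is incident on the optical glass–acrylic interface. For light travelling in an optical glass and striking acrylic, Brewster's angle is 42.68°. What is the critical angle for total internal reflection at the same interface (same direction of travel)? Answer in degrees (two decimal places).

From Brewster, n₂/n₁ = tan θ_B = tan 42.68° = 0.9221.
Then sin θ_c = n₂/n₁ = 0.9221, so θ_c = arcsin 0.9221 = 67.24°.

θ_c ≈ 67.24°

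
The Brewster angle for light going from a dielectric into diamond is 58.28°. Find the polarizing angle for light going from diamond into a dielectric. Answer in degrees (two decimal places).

θ_B' ≈ 31.72°

tan θ_B' = n₁/n₂ = 1/tan θ_B, so θ_B' = 90° − θ_B.
θ_B' = 90° − 58.28° = 31.72°.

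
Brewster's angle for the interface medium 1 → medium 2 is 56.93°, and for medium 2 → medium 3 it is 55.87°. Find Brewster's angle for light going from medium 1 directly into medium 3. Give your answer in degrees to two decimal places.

θ_B ≈ 66.19°

tan θ_B(1→2) = n₂/n₁ = tan 56.93° = 1.5358.
tan θ_B(2→3) = n₃/n₂ = tan 55.87° = 1.4753.
Multiplying, n₃/n₁ = 1.5358 × 1.4753 = 2.2657, and θ_B(1→3) = arctan 2.2657 = 66.19°.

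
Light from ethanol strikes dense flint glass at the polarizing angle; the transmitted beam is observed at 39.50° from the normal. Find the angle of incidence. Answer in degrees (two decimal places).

Since the reflected and refracted rays are at right angles at the polarizing angle, θ_B + θ_t = 90°.
So θ_B = 90° − θ_t = 90° − 39.50° = 50.50°.

θ_B ≈ 50.50°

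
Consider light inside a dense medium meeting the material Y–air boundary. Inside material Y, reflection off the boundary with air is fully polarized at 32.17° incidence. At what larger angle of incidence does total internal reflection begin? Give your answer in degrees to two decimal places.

θ_c ≈ 38.98°

n₂/n₁ = tan 32.17° = 0.6290; the critical angle satisfies sin θ_c = n₂/n₁.
θ_c = arcsin(0.6290) = 38.98°.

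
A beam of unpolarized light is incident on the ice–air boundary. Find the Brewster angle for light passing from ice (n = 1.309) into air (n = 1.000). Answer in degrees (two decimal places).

Brewster's condition: tan θ_B = n₂/n₁ = 1.000/1.309 = 0.7639.
So θ_B = arctan 0.7639 = 37.38°.

θ_B ≈ 37.38°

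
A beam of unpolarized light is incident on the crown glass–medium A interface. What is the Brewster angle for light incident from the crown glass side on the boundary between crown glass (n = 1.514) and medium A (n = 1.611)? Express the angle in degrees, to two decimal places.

θ_B ≈ 46.78°

Here n₂/n₁ = 1.611/1.514 = 1.0641, and Brewster's law gives tan θ_B = n₂/n₁. Taking the arctangent, θ_B = 46.78°.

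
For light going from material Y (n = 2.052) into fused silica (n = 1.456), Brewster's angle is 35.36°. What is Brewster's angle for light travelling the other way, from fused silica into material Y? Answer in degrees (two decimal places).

θ_B' ≈ 54.64°

The two Brewster angles are complementary: θ_B' = 90° − θ_B = 90° − 35.36° = 54.64°.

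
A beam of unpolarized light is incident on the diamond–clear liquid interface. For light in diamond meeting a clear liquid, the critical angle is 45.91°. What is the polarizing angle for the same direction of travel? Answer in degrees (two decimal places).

θ_B ≈ 35.69°

n₂/n₁ = sin θ_c = sin 45.91° = 0.7182.
tan θ_B equals the same ratio, so θ_B = arctan(0.7182) = 35.69°.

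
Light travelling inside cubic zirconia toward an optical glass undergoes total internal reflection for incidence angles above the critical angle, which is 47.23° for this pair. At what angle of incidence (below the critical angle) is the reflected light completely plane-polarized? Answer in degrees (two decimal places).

θ_B ≈ 36.28°

n₂/n₁ = sin θ_c = sin 47.23° = 0.7341.
tan θ_B equals the same ratio, so θ_B = arctan(0.7341) = 36.28°.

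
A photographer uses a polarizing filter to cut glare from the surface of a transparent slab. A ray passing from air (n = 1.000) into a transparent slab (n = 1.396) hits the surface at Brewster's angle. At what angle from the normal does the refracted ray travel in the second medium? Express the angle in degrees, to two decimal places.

First find Brewster's angle: tan θ_B = 1.396/1.000 = 1.3960, giving θ_B = 54.38°.
At Brewster's angle the reflected and refracted rays are perpendicular, so θ_t = 90° − θ_B = 90° − 54.38° = 35.62°.

θ_t ≈ 35.62°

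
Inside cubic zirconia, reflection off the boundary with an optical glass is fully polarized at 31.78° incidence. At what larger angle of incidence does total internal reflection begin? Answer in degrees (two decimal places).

tan θ_B = n₂/n₁ = tan 31.78° = 0.6195.
Total internal reflection: sin θ_c = n₂/n₁ = 0.6195.
θ_c = arcsin(0.6195) = 38.28°.

θ_c ≈ 38.28°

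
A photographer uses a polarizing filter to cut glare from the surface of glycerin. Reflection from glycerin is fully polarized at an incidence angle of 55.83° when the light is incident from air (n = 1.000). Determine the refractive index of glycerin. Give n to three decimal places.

Full polarization of the reflected beam means tan θ_B = n₂/n₁, where n₁ is the incident medium (air).
n₂ = n₁ tan θ_B = 1.000 × tan 55.83° = 1.473.

n ≈ 1.473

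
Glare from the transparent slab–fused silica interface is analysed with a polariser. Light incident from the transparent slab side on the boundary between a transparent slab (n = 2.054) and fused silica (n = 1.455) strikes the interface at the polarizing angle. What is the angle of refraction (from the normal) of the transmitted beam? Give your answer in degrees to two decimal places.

First find Brewster's angle: tan θ_B = 1.455/2.054 = 0.7084, giving θ_B = 35.31°.
Since θ_B + θ_t = 90° at Brewster incidence, θ_t = 90° − 35.31° = 54.69°.

θ_t ≈ 54.69°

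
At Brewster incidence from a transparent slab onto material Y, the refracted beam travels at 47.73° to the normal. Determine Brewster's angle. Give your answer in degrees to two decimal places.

θ_B ≈ 42.27°

Brewster's condition makes the reflected and refracted beams perpendicular: θ_B + θ_t = 90°.
θ_B = 90° − 47.73° = 42.27°.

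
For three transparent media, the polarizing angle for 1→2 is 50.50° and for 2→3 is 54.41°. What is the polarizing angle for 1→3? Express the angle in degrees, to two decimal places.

Each Brewster angle gives a ratio: n₂/n₁ = tan 50.50° = 1.2131, n₃/n₂ = tan 54.41° = 1.3973.
So n₃/n₁ = (n₂/n₁)(n₃/n₂) = 1.2131 × 1.3973 = 1.6951.
θ_B(1→3) = arctan(1.6951) = 59.46°.

θ_B ≈ 59.46°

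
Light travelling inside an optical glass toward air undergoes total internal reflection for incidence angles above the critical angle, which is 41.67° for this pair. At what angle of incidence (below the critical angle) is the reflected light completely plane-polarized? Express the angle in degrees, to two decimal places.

θ_B ≈ 33.62°

At the critical angle sin θ_c = n₂/n₁, giving n₂/n₁ = sin 41.67° = 0.6648.
Then tan θ_B = n₂/n₁ = 0.6648, so θ_B = arctan 0.6648 = 33.62°.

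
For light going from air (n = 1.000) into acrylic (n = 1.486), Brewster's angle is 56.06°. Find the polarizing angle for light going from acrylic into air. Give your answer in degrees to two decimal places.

θ_B' ≈ 33.94°

The two Brewster angles are complementary: θ_B' = 90° − θ_B = 90° − 56.06° = 33.94°.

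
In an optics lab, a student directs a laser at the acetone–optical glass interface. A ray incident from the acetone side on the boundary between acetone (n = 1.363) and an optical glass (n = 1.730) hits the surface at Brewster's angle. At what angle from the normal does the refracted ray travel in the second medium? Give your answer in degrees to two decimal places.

θ_t ≈ 38.23°

tan θ_B = n₂/n₁ = 1.730/1.363 = 1.2693, so θ_B = 51.77°.
The refracted ray is perpendicular to the reflected ray, so θ_t = 90° − θ_B = 38.23°.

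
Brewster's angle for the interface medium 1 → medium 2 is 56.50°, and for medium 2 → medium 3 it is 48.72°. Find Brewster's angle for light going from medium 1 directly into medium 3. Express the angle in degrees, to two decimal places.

θ_B ≈ 59.84°

tan θ_B(1→2) = n₂/n₁ = tan 56.50° = 1.5108.
tan θ_B(2→3) = n₃/n₂ = tan 48.72° = 1.1391.
So n₃/n₁ = (n₂/n₁)(n₃/n₂) = 1.5108 × 1.1391 = 1.7210.
θ_B(1→3) = arctan(1.7210) = 59.84°.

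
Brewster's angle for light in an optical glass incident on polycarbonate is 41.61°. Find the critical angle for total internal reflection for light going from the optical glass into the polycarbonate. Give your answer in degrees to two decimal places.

n₂/n₁ = tan 41.61° = 0.8882; the critical angle satisfies sin θ_c = n₂/n₁.
θ_c = arcsin(0.8882) = 62.64°.

θ_c ≈ 62.64°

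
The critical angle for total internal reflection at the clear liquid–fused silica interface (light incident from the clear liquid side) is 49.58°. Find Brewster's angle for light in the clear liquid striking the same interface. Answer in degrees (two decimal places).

At the critical angle sin θ_c = n₂/n₁, giving n₂/n₁ = sin 49.58° = 0.7613.
Then tan θ_B = n₂/n₁ = 0.7613, so θ_B = arctan 0.7613 = 37.28°.

θ_B ≈ 37.28°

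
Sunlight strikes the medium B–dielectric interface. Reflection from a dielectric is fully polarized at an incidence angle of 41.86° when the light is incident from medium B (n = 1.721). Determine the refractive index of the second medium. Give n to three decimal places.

n ≈ 1.542

At the polarizing angle, tan θ_B = n₂/n₁ with n₁ on the incident side (medium B) and n₂ on the transmitted side (a dielectric).
n₂ = n₁ tan θ_B = 1.721 × tan 41.86° = 1.542.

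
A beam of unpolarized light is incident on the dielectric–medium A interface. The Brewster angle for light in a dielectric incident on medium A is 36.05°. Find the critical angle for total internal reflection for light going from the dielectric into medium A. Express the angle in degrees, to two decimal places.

θ_c ≈ 46.71°

tan θ_B = n₂/n₁ = tan 36.05° = 0.7279.
Total internal reflection: sin θ_c = n₂/n₁ = 0.7279.
θ_c = arcsin(0.7279) = 46.71°.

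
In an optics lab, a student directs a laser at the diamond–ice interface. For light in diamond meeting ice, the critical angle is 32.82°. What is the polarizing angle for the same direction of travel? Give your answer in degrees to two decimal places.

θ_B ≈ 28.46°

n₂/n₁ = sin θ_c = sin 32.82° = 0.5420.
tan θ_B equals the same ratio, so θ_B = arctan(0.5420) = 28.46°.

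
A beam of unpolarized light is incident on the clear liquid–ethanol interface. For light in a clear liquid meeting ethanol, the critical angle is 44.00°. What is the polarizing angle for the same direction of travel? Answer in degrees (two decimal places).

At the critical angle sin θ_c = n₂/n₁, giving n₂/n₁ = sin 44.00° = 0.6947.
Then tan θ_B = n₂/n₁ = 0.6947, so θ_B = arctan 0.6947 = 34.79°.

θ_B ≈ 34.79°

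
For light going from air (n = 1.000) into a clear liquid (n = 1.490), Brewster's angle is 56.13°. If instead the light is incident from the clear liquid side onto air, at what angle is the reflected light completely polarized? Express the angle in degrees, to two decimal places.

θ_B' ≈ 33.87°

tan θ_B' = n₁/n₂ = 1/tan θ_B, so θ_B' = 90° − θ_B.
θ_B' = 90° − 56.13° = 33.87°.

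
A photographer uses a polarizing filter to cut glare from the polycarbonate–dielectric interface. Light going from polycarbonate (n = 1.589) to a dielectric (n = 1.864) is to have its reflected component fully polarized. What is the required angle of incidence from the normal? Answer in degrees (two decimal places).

Here n₂/n₁ = 1.864/1.589 = 1.1731, and Brewster's law gives tan θ_B = n₂/n₁. Taking the arctangent, θ_B = 49.55°.

θ_B ≈ 49.55°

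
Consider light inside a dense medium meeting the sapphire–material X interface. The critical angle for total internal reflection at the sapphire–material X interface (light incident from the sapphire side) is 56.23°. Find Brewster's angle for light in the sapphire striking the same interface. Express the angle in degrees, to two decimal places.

θ_B ≈ 39.74°

sin θ_c = n₂/n₁, so n₂/n₁ = sin 56.23° = 0.8313.
Brewster: tan θ_B = n₂/n₁ = 0.8313.
θ_B = arctan(0.8313) = 39.74°.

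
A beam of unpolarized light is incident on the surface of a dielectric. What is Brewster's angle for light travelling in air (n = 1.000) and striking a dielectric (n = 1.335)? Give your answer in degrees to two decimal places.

θ_B ≈ 53.16°

Brewster's condition: tan θ_B = n₂/n₁ = 1.335/1.000 = 1.3350. Taking the arctangent, θ_B = 53.16°.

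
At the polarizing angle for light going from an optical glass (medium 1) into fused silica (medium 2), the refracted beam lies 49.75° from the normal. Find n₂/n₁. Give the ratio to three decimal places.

n₂/n₁ ≈ 0.847

At Brewster incidence θ_B = 90° − θ_t = 90° − 49.75° = 40.25°.
tan θ_B = n₂/n₁, so n₂/n₁ = tan 40.25° = 0.847.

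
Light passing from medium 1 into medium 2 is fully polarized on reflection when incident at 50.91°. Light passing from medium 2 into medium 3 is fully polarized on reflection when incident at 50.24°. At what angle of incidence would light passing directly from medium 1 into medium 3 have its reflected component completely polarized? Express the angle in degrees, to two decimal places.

n₂/n₁ = tan 50.91° = 1.2309 and n₃/n₂ = tan 50.24° = 1.2019.
So n₃/n₁ = (n₂/n₁)(n₃/n₂) = 1.2309 × 1.2019 = 1.4795.
θ_B(1→3) = arctan(1.4795) = 55.95°.

θ_B ≈ 55.95°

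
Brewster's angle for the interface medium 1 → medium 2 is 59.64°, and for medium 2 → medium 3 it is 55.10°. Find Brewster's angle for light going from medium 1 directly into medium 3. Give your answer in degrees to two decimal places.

θ_B ≈ 67.77°

n₂/n₁ = tan 59.64° = 1.7072 and n₃/n₂ = tan 55.10° = 1.4335.
So n₃/n₁ = (n₂/n₁)(n₃/n₂) = 1.7072 × 1.4335 = 2.4472.
θ_B(1→3) = arctan(2.4472) = 67.77°.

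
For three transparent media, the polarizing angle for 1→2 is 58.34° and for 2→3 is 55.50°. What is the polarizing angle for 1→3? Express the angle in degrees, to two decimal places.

n₂/n₁ = tan 58.34° = 1.6217 and n₃/n₂ = tan 55.50° = 1.4550.
n₃/n₁ = 2.3595. Then tan θ_B(1→3) = n₃/n₁, so θ_B(1→3) = arctan(2.3595) = 67.03°.

θ_B ≈ 67.03°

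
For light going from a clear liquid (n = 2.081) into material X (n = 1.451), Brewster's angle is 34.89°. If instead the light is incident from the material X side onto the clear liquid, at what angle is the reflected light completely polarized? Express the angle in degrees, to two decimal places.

tan θ_B' = n₁/n₂ = 1/tan θ_B, so θ_B' = 90° − θ_B.
θ_B' = 90° − 34.89° = 55.11°.

θ_B' ≈ 55.11°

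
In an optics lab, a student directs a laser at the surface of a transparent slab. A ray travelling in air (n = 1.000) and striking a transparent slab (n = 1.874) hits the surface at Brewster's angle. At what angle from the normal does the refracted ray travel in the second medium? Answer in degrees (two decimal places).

tan θ_B = n₂/n₁ = 1.874/1.000 = 1.8740, so θ_B = 61.91°.
At Brewster's angle the reflected and refracted rays are perpendicular, so θ_t = 90° − θ_B = 90° − 61.91° = 28.09°.

θ_t ≈ 28.09°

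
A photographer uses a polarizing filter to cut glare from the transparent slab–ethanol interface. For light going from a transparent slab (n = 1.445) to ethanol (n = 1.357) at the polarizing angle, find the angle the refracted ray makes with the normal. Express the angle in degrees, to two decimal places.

θ_B = arctan(n₂/n₁) = arctan(1.357/1.445) = 43.20°.
Since θ_B + θ_t = 90° at Brewster incidence, θ_t = 90° − 43.20° = 46.80°.

θ_t ≈ 46.80°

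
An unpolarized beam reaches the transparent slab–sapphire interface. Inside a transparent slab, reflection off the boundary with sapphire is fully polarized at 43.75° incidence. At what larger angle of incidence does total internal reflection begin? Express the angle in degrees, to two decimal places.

θ_c ≈ 73.19°

tan θ_B = n₂/n₁ = tan 43.75° = 0.9573.
Total internal reflection: sin θ_c = n₂/n₁ = 0.9573.
θ_c = arcsin(0.9573) = 73.19°.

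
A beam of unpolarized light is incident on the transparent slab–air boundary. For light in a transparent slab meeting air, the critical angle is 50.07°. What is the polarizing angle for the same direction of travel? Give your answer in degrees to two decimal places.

At the critical angle sin θ_c = n₂/n₁, giving n₂/n₁ = sin 50.07° = 0.7668.
Then tan θ_B = n₂/n₁ = 0.7668, so θ_B = arctan 0.7668 = 37.48°.

θ_B ≈ 37.48°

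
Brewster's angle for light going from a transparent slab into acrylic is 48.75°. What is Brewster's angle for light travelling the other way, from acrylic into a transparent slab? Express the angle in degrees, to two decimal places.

tan θ_B' = n₁/n₂ = 1/tan θ_B, so θ_B' = 90° − θ_B.
θ_B' = 90° − 48.75° = 41.25°.

θ_B' ≈ 41.25°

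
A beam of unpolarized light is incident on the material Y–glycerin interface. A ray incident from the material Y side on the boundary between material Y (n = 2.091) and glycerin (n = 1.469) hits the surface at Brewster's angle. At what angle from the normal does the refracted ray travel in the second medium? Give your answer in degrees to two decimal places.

tan θ_B = n₂/n₁ = 1.469/2.091 = 0.7025, so θ_B = 35.09°.
The refracted ray is perpendicular to the reflected ray, so θ_t = 90° − θ_B = 54.91°.

θ_t ≈ 54.91°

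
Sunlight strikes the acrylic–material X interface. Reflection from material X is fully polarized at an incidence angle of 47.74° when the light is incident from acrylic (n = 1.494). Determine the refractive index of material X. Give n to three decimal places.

At the Brewster angle, tan θ_B = n₂/n₁ with n₁ on the incident side (acrylic) and n₂ on the transmitted side (material X).
n₂ = n₁ tan θ_B = 1.494 × tan 47.74° = 1.644.

n ≈ 1.644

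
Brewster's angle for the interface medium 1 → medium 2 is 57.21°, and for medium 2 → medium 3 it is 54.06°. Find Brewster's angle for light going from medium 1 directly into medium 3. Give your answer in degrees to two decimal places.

tan θ_B(1→2) = n₂/n₁ = tan 57.21° = 1.5523.
tan θ_B(2→3) = n₃/n₂ = tan 54.06° = 1.3794.
n₃/n₁ = 2.1413. Then tan θ_B(1→3) = n₃/n₁, so θ_B(1→3) = arctan(2.1413) = 64.97°.

θ_B ≈ 64.97°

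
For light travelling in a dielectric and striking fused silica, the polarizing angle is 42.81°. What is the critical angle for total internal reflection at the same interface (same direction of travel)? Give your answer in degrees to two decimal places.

θ_c ≈ 67.87°

tan θ_B = n₂/n₁ = tan 42.81° = 0.9263.
Total internal reflection: sin θ_c = n₂/n₁ = 0.9263.
θ_c = arcsin(0.9263) = 67.87°.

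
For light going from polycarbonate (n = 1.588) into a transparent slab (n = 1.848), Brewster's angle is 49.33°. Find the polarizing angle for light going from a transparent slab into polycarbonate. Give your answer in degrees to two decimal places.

θ_B' ≈ 40.67°

tan θ_B' = n₁/n₂ = 1/tan θ_B, so θ_B' = 90° − θ_B.
θ_B' = 90° − 49.33° = 40.67°.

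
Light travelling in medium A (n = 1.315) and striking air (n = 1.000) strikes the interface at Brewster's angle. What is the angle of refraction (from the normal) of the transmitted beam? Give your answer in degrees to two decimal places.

θ_B = arctan(n₂/n₁) = arctan(1.000/1.315) = 37.25°.
Since θ_B + θ_t = 90° at Brewster incidence, θ_t = 90° − 37.25° = 52.75°.

θ_t ≈ 52.75°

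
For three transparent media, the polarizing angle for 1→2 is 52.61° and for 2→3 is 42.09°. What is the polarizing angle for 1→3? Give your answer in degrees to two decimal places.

tan θ_B(1→2) = n₂/n₁ = tan 52.61° = 1.3084.
tan θ_B(2→3) = n₃/n₂ = tan 42.09° = 0.9033.
n₃/n₁ = 1.1818. Then tan θ_B(1→3) = n₃/n₁, so θ_B(1→3) = arctan(1.1818) = 49.76°.

θ_B ≈ 49.76°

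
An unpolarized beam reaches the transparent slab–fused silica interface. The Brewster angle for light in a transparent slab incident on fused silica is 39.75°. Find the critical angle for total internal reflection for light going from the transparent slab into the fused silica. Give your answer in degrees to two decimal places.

θ_c ≈ 56.27°

From Brewster, n₂/n₁ = tan θ_B = tan 39.75° = 0.8317.
Then sin θ_c = n₂/n₁ = 0.8317, so θ_c = arcsin 0.8317 = 56.27°.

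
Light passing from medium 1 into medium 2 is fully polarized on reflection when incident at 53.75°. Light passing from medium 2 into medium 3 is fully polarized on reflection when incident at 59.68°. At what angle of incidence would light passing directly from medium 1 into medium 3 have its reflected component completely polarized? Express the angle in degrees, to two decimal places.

Each Brewster angle gives a ratio: n₂/n₁ = tan 53.75° = 1.3638, n₃/n₂ = tan 59.68° = 1.7099.
Multiplying, n₃/n₁ = 1.3638 × 1.7099 = 2.3320, and θ_B(1→3) = arctan 2.3320 = 66.79°.

θ_B ≈ 66.79°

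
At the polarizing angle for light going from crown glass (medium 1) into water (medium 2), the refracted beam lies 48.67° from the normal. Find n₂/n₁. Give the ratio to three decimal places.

n₂/n₁ ≈ 0.879

θ_B + θ_t = 90°, so θ_B = 90° − 48.67° = 41.33°.
tan θ_B = n₂/n₁, so n₂/n₁ = tan 41.33° = 0.879.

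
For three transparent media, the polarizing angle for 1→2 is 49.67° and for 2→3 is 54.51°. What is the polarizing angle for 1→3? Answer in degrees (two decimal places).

θ_B ≈ 58.81°

tan θ_B(1→2) = n₂/n₁ = tan 49.67° = 1.1779.
tan θ_B(2→3) = n₃/n₂ = tan 54.51° = 1.4025.
n₃/n₁ = 1.6520. Then tan θ_B(1→3) = n₃/n₁, so θ_B(1→3) = arctan(1.6520) = 58.81°.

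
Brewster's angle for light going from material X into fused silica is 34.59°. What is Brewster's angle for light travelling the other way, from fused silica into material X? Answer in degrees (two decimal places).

θ_B' ≈ 55.41°

tan θ_B' = n₁/n₂ = 1/tan θ_B, so θ_B' = 90° − θ_B.
θ_B' = 90° − 34.59° = 55.41°.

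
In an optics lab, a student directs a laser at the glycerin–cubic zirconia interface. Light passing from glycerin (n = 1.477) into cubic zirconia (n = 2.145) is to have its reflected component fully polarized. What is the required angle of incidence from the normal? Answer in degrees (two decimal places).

θ_B ≈ 55.45°

The reflected p-component vanishes when tan θ_B = n₂/n₁.
tan θ_B = n₂/n₁ = 2.145/1.477 = 1.4523. Taking the arctangent, θ_B = 55.45°.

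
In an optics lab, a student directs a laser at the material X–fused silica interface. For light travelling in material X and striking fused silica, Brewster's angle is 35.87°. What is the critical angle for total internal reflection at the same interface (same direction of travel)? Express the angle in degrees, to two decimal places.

θ_c ≈ 46.31°

tan θ_B = n₂/n₁ = tan 35.87° = 0.7231.
Total internal reflection: sin θ_c = n₂/n₁ = 0.7231.
θ_c = arcsin(0.7231) = 46.31°.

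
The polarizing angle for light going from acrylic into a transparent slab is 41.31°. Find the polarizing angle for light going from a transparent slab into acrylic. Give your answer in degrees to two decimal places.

θ_B' ≈ 48.69°

The two Brewster angles are complementary: θ_B' = 90° − θ_B = 90° − 41.31° = 48.69°.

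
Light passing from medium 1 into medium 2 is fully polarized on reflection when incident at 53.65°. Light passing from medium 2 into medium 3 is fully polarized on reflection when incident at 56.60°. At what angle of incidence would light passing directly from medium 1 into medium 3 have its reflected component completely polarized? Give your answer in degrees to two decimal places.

θ_B ≈ 64.12°

tan θ_B(1→2) = n₂/n₁ = tan 53.65° = 1.3588.
tan θ_B(2→3) = n₃/n₂ = tan 56.60° = 1.5166.
So n₃/n₁ = (n₂/n₁)(n₃/n₂) = 1.3588 × 1.5166 = 2.0608.
θ_B(1→3) = arctan(2.0608) = 64.12°.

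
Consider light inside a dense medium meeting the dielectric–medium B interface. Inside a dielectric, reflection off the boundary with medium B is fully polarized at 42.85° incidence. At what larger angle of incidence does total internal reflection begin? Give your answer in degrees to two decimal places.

θ_c ≈ 68.07°

tan θ_B = n₂/n₁ = tan 42.85° = 0.9276.
Total internal reflection: sin θ_c = n₂/n₁ = 0.9276.
θ_c = arcsin(0.9276) = 68.07°.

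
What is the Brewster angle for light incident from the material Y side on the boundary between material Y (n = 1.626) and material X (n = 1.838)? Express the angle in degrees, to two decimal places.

Here n₂/n₁ = 1.838/1.626 = 1.1304, and Brewster's law gives tan θ_B = n₂/n₁.
θ_B = arctan(1.1304) = 48.50°.

θ_B ≈ 48.50°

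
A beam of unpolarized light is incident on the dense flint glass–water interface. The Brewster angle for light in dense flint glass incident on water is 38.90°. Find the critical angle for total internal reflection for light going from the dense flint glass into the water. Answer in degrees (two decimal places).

tan θ_B = n₂/n₁ = tan 38.90° = 0.8069.
Total internal reflection: sin θ_c = n₂/n₁ = 0.8069.
θ_c = arcsin(0.8069) = 53.79°.

θ_c ≈ 53.79°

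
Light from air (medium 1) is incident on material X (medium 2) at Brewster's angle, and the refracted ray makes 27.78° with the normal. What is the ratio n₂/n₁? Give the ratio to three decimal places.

At Brewster incidence θ_B = 90° − θ_t = 90° − 27.78° = 62.22°.
Then n₂/n₁ = tan θ_B = tan 62.22° = 1.898.

n₂/n₁ ≈ 1.898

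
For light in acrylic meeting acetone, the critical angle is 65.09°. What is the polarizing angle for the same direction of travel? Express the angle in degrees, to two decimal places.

n₂/n₁ = sin θ_c = sin 65.09° = 0.9070.
tan θ_B equals the same ratio, so θ_B = arctan(0.9070) = 42.21°.

θ_B ≈ 42.21°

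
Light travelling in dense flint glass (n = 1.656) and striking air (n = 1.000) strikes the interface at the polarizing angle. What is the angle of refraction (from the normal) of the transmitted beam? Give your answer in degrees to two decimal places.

θ_t ≈ 58.87°

tan θ_B = n₂/n₁ = 1.000/1.656 = 0.6039, so θ_B = 31.13°.
Since θ_B + θ_t = 90° at Brewster incidence, θ_t = 90° − 31.13° = 58.87°.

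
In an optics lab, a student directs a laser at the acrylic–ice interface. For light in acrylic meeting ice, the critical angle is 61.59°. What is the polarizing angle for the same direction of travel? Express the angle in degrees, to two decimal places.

At the critical angle sin θ_c = n₂/n₁, giving n₂/n₁ = sin 61.59° = 0.8796.
Then tan θ_B = n₂/n₁ = 0.8796, so θ_B = arctan 0.8796 = 41.33°.

θ_B ≈ 41.33°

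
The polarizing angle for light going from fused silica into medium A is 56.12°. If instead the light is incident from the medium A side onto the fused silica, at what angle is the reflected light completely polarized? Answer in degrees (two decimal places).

The two Brewster angles are complementary: θ_B' = 90° − θ_B = 90° − 56.12° = 33.88°.

θ_B' ≈ 33.88°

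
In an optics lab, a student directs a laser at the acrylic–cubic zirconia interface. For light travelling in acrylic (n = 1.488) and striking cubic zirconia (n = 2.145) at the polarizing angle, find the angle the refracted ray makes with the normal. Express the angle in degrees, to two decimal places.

θ_B = arctan(n₂/n₁) = arctan(2.145/1.488) = 55.25°.
At Brewster's angle the reflected and refracted rays are perpendicular, so θ_t = 90° − θ_B = 90° − 55.25° = 34.75°.

θ_t ≈ 34.75°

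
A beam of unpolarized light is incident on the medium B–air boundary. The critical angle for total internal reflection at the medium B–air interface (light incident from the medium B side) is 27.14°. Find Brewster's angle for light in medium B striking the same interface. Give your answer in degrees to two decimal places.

θ_B ≈ 24.52°

n₂/n₁ = sin θ_c = sin 27.14° = 0.4562.
tan θ_B equals the same ratio, so θ_B = arctan(0.4562) = 24.52°.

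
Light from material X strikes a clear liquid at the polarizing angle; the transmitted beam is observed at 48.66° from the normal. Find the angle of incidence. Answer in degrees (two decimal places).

θ_B ≈ 41.34°

Since the reflected and refracted rays are at right angles at the polarizing angle, θ_B + θ_t = 90°.
θ_B = 90° − 48.66° = 41.34°.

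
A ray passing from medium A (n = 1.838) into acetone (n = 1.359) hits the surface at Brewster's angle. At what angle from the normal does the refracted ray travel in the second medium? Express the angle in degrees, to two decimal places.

θ_t ≈ 53.52°

θ_B = arctan(n₂/n₁) = arctan(1.359/1.838) = 36.48°.
At Brewster's angle the reflected and refracted rays are perpendicular, so θ_t = 90° − θ_B = 90° − 36.48° = 53.52°.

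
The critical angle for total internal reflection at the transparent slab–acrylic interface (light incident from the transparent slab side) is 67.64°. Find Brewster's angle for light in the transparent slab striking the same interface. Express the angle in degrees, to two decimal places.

θ_B ≈ 42.76°

sin θ_c = n₂/n₁, so n₂/n₁ = sin 67.64° = 0.9248.
Brewster: tan θ_B = n₂/n₁ = 0.9248.
θ_B = arctan(0.9248) = 42.76°.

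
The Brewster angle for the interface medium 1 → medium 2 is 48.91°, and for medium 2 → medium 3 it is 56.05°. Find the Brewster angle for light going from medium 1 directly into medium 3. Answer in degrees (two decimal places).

Each Brewster angle gives a ratio: n₂/n₁ = tan 48.91° = 1.1467, n₃/n₂ = tan 56.05° = 1.4854.
So n₃/n₁ = (n₂/n₁)(n₃/n₂) = 1.1467 × 1.4854 = 1.7033.
θ_B(1→3) = arctan(1.7033) = 59.58°.

θ_B ≈ 59.58°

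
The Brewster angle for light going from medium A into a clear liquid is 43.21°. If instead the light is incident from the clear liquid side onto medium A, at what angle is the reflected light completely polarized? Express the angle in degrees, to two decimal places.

θ_B' ≈ 46.79°

tan θ_B' = n₁/n₂ = 1/tan θ_B, so θ_B' = 90° − θ_B.
θ_B' = 90° − 43.21° = 46.79°.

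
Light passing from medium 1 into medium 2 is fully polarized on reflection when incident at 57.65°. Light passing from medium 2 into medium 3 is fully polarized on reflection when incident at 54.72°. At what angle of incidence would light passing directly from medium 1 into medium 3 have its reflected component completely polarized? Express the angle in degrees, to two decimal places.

θ_B ≈ 65.86°

tan θ_B(1→2) = n₂/n₁ = tan 57.65° = 1.5788.
tan θ_B(2→3) = n₃/n₂ = tan 54.72° = 1.4134.
Multiplying, n₃/n₁ = 1.5788 × 1.4134 = 2.2315, and θ_B(1→3) = arctan 2.2315 = 65.86°.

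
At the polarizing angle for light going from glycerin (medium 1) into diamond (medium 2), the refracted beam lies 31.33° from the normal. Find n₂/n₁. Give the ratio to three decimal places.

n₂/n₁ ≈ 1.643

At Brewster incidence θ_B = 90° − θ_t = 90° − 31.33° = 58.67°.
Then n₂/n₁ = tan θ_B = tan 58.67° = 1.643.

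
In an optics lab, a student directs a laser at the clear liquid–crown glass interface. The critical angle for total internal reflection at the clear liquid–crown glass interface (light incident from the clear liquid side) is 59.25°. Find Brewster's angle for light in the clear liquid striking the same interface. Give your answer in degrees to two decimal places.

θ_B ≈ 40.68°

sin θ_c = n₂/n₁, so n₂/n₁ = sin 59.25° = 0.8594.
Brewster: tan θ_B = n₂/n₁ = 0.8594.
θ_B = arctan(0.8594) = 40.68°.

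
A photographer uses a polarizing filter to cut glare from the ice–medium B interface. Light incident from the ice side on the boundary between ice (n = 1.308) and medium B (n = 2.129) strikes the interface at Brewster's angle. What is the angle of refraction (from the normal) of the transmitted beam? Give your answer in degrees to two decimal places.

First find Brewster's angle: tan θ_B = 2.129/1.308 = 1.6277, giving θ_B = 58.43°.
Since θ_B + θ_t = 90° at Brewster incidence, θ_t = 90° − 58.43° = 31.57°.

θ_t ≈ 31.57°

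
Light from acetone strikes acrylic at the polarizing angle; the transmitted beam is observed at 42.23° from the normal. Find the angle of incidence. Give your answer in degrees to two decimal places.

Brewster's condition makes the reflected and refracted beams perpendicular: θ_B + θ_t = 90°.
θ_B = 90° − 42.23° = 47.77°.

θ_B ≈ 47.77°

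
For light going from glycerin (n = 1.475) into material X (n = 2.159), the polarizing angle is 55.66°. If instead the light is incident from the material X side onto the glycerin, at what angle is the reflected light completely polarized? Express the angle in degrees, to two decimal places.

The two Brewster angles are complementary: θ_B' = 90° − θ_B = 90° − 55.66° = 34.34°.

θ_B' ≈ 34.34°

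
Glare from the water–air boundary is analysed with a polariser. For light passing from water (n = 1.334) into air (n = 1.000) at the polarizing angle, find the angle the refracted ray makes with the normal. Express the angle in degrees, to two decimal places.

θ_B = arctan(n₂/n₁) = arctan(1.000/1.334) = 36.86°.
At Brewster's angle the reflected and refracted rays are perpendicular, so θ_t = 90° − θ_B = 90° − 36.86° = 53.14°.

θ_t ≈ 53.14°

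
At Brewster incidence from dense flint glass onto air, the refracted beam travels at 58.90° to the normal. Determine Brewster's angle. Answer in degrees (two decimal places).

θ_B ≈ 31.10°

At Brewster's angle the reflected and refracted rays are perpendicular, so θ_B + θ_t = 90°.
θ_B = 90° − 58.90° = 31.10°.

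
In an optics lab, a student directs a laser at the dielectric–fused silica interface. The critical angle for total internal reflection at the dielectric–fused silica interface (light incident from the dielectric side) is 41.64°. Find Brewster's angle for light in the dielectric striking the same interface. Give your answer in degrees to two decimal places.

sin θ_c = n₂/n₁, so n₂/n₁ = sin 41.64° = 0.6644.
Brewster: tan θ_B = n₂/n₁ = 0.6644.
θ_B = arctan(0.6644) = 33.60°.

θ_B ≈ 33.60°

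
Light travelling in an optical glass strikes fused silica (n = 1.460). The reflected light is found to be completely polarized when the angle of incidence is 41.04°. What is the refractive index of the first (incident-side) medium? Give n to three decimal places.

n ≈ 1.677

Full polarization of the reflected beam means tan θ_B = n₂/n₁, where n₁ is the incident medium (an optical glass).
n₁ = n₂ / tan θ_B = 1.460 / tan 41.04° = 1.677.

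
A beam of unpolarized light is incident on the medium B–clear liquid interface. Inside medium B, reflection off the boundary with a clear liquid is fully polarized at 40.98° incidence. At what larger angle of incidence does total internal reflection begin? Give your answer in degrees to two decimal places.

θ_c ≈ 60.30°

n₂/n₁ = tan 40.98° = 0.8687; the critical angle satisfies sin θ_c = n₂/n₁.
θ_c = arcsin(0.8687) = 60.30°.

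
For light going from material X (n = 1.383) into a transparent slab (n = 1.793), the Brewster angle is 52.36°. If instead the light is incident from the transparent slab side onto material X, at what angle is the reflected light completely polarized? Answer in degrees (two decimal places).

θ_B' ≈ 37.64°

Reversing the direction swaps n₁ and n₂, so tan θ_B' = 1/tan θ_B and θ_B' = 90° − θ_B.
Hence θ_B' = 90° − 52.36° = 37.64°.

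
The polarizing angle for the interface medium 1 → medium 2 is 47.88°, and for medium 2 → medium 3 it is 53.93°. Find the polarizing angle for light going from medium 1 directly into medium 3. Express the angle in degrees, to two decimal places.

Each Brewster angle gives a ratio: n₂/n₁ = tan 47.88° = 1.1059, n₃/n₂ = tan 53.93° = 1.3729.
n₃/n₁ = 1.5183. Then tan θ_B(1→3) = n₃/n₁, so θ_B(1→3) = arctan(1.5183) = 56.63°.

θ_B ≈ 56.63°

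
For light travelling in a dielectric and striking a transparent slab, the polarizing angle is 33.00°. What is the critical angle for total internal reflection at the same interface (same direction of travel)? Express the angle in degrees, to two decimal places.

θ_c ≈ 40.50°

n₂/n₁ = tan 33.00° = 0.6494; the critical angle satisfies sin θ_c = n₂/n₁.
θ_c = arcsin(0.6494) = 40.50°.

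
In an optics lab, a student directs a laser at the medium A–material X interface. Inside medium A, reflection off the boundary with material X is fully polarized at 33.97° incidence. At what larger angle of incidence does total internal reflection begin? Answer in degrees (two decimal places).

θ_c ≈ 42.36°

From Brewster, n₂/n₁ = tan θ_B = tan 33.97° = 0.6737.
Then sin θ_c = n₂/n₁ = 0.6737, so θ_c = arcsin 0.6737 = 42.36°.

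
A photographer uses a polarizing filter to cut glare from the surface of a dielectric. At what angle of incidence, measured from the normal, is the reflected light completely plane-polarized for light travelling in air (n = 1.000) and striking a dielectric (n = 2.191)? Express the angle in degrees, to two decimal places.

Brewster's condition: tan θ_B = n₂/n₁ = 2.191/1.000 = 2.1910. Taking the arctangent, θ_B = 65.47°.

θ_B ≈ 65.47°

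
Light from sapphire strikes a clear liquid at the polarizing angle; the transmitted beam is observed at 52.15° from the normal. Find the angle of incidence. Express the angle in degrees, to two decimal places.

θ_B ≈ 37.85°

Since the reflected and refracted rays are at right angles at the polarizing angle, θ_B + θ_t = 90°.
So θ_B = 90° − θ_t = 90° − 52.15° = 37.85°.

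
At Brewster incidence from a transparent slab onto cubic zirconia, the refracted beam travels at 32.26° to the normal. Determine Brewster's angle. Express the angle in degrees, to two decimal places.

θ_B ≈ 57.74°

Brewster's condition makes the reflected and refracted beams perpendicular: θ_B + θ_t = 90°.
So θ_B = 90° − θ_t = 90° − 32.26° = 57.74°.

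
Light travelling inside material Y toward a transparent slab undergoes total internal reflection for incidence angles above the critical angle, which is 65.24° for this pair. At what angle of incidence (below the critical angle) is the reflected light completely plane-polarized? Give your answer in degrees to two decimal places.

θ_B ≈ 42.24°

sin θ_c = n₂/n₁, so n₂/n₁ = sin 65.24° = 0.9081.
Brewster: tan θ_B = n₂/n₁ = 0.9081.
θ_B = arctan(0.9081) = 42.24°.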